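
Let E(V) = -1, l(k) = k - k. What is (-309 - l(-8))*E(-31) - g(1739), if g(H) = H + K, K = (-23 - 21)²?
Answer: -3366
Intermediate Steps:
l(k) = 0
K = 1936 (K = (-44)² = 1936)
g(H) = 1936 + H (g(H) = H + 1936 = 1936 + H)
(-309 - l(-8))*E(-31) - g(1739) = (-309 - 1*0)*(-1) - (1936 + 1739) = (-309 + 0)*(-1) - 1*3675 = -309*(-1) - 3675 = 309 - 3675 = -3366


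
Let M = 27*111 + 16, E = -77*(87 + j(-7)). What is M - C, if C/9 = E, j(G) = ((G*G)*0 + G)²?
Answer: 97261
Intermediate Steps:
j(G) = G² (j(G) = (G²*0 + G)² = (0 + G)² = G²)
E = -10472 (E = -77*(87 + (-7)²) = -77*(87 + 49) = -77*136 = -10472)
C = -94248 (C = 9*(-10472) = -94248)
M = 3013 (M = 2997 + 16 = 3013)
M - C = 3013 - 1*(-94248) = 3013 + 94248 = 97261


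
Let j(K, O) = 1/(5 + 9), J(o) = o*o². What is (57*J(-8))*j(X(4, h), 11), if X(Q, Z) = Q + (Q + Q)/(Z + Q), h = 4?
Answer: -14592/7 ≈ -2084.6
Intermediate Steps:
J(o) = o³
X(Q, Z) = Q + 2*Q/(Q + Z) (X(Q, Z) = Q + (2*Q)/(Q + Z) = Q + 2*Q/(Q + Z))
j(K, O) = 1/14
(57*J(-8))*j(X(4, h), 11) = (57*(-8)³)*(1/14) = (57*(-512))*(1/14) = -29184*1/14 = -14592/7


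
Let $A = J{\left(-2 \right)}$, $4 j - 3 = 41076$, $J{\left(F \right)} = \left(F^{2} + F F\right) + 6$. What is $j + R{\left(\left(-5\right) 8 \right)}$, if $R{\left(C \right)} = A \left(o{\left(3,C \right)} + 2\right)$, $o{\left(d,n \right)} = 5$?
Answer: $\frac{41471}{4} \approx 10368.0$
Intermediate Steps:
$J{\left(F \right)} = 6 + 2 F^{2}$ ($J{\left(F \right)} = \left(F^{2} + F^{2}\right) + 6 = 2 F^{2} + 6 = 6 + 2 F^{2}$)
$j = \frac{41079}{4}$ ($j = \frac{3}{4} + \frac{1}{4} \cdot 41076 = \frac{3}{4} + 10269 = \frac{41079}{4} \approx 10270.0$)
$A = 14$ ($A = 6 + 2 \left(-2\right)^{2} = 6 + 2 \cdot 4 = 6 + 8 = 14$)
$R{\left(C \right)} = 98$ ($R{\left(C \right)} = 14 \left(5 + 2\right) = 14 \cdot 7 = 98$)
$j + R{\left(\left(-5\right) 8 \right)} = \frac{41079}{4} + 98 = \frac{41471}{4}$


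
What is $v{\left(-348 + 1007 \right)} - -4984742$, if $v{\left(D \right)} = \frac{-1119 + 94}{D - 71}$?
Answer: $\frac{2931027271}{588} \approx 4.9847 \cdot 10^{6}$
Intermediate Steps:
$v{\left(D \right)} = - \frac{1025}{-71 + D}$
$v{\left(-348 + 1007 \right)} - -4984742 = - \frac{1025}{-71 + \left(-348 + 1007\right)} - -4984742 = - \frac{1025}{-71 + 659} + 4984742 = - \frac{1025}{588} + 4984742 = \frac{2931027271}{588}$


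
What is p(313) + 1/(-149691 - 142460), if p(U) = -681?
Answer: -198954832/292151 ≈ -681.00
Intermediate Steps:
p(313) + 1/(-149691 - 142460) = -681 + 1/(-149691 - 142460) = -681 + 1/(-292151) = -681 - 1/292151 = -198954832/292151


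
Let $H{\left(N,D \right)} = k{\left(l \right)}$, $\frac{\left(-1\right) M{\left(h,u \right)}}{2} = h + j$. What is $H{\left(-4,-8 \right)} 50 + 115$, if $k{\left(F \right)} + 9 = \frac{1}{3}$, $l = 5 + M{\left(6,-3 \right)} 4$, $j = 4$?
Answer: $- \frac{955}{3} \approx -318.33$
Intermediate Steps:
$M{\left(h,u \right)} = -8 - 2 h$ ($M{\left(h,u \right)} = - 2 \left(h + 4\right) = - 2 \left(4 + h\right) = -8 - 2 h$)
$l = -75$ ($l = 5 + \left(-8 - 12\right) 4 = 5 - 80 = -75$)
$k{\left(F \right)} = - \frac{26}{3}$ ($k{\left(F \right)} = -9 + \frac{1}{3} = - \frac{26}{3}$)
$H{\left(N,D \right)} = - \frac{26}{3}$
$H{\left(-4,-8 \right)} 50 + 115 = \left(- \frac{26}{3}\right) 50 + 115 = - \frac{1300}{3} + 115 = - \frac{955}{3}$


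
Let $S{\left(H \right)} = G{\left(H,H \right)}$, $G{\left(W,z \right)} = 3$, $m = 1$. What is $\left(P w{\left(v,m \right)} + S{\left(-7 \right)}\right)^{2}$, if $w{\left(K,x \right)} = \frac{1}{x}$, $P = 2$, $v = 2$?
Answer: $25$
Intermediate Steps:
$S{\left(H \right)} = 3$
$\left(P w{\left(v,m \right)} + S{\left(-7 \right)}\right)^{2} = \left(\frac{2}{1} + 3\right)^{2} = \left(2 \cdot 1 + 3\right)^{2} = \left(2 + 3\right)^{2} = 5^{2} = 25$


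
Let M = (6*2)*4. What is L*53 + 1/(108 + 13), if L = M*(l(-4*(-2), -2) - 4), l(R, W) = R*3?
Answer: 6156481/121 ≈ 50880.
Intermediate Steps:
l(R, W) = 3*R
M = 48 (M = 12*4 = 48)
L = 960 (L = 48*(3*(-4*(-2)) - 4) = 48*(3*8 - 4) = 48*(24 - 4) = 48*20 = 960)
L*53 + 1/(108 + 13) = 960*53 + 1/(108 + 13) = 50880 + 1/121 = 6156481/121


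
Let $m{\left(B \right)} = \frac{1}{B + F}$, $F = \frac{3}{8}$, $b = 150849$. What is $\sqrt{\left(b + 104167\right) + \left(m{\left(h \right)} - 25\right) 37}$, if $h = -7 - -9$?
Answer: $\frac{5 \sqrt{3669299}}{19} \approx 504.09$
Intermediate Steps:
$h = 2$ ($h = -7 + 9 = 2$)
$F = \frac{3}{8}$ ($F = 3 \cdot \frac{1}{8} = \frac{3}{8} \approx 0.375$)
$m{\left(B \right)} = \frac{1}{\frac{3}{8} + B}$ ($m{\left(B \right)} = \frac{1}{B + \frac{3}{8}} = \frac{1}{\frac{3}{8} + B}$)
$\sqrt{\left(b + 104167\right) + \left(m{\left(h \right)} - 25\right) 37} = \sqrt{\left(150849 + 104167\right) + \left(\frac{8}{3 + 8 \cdot 2} - 25\right) 37} = \sqrt{255016 + \left(\frac{8}{3 + 16} - 25\right) 37} = \sqrt{255016 + \left(\frac{8}{19} - 25\right) 37} = \sqrt{255016 - \frac{17279}{19}} = \sqrt{\frac{4828025}{19}} = \frac{5 \sqrt{3669299}}{19}$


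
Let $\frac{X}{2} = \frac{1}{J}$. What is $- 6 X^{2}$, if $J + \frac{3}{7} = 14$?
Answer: $- \frac{1176}{9025} \approx -0.1303$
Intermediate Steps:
$J = \frac{95}{7}$ ($J = - \frac{3}{7} + 14 = \frac{95}{7} \approx 13.571$)
$X = \frac{14}{95}$ ($X = \frac{2}{\frac{95}{7}} = 2 \cdot \frac{7}{95} = \frac{14}{95} \approx 0.14737$)
$- 6 X^{2} = - 6 \left(\frac{14}{95}\right)^{2} = \left(-6\right) \frac{196}{9025} = - \frac{1176}{9025}$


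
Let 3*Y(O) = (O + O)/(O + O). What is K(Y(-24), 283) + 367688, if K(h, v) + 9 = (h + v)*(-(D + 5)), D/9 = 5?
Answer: 1060537/3 ≈ 3.5351e+5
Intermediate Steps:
D = 45 (D = 9*5 = 45)
Y(O) = 1/3 (Y(O) = ((O + O)/(O + O))/3 = ((2*O)/((2*O)))/3 = ((2*O)*(1/(2*O)))/3 = (1/3)*1 = 1/3)
K(h, v) = -9 - 50*h - 50*v (K(h, v) = -9 + (h + v)*(-(45 + 5)) = -9 + (h + v)*(-1*50) = -9 + (h + v)*(-50) = -9 + (-50*h - 50*v) = -9 - 50*h - 50*v)
K(Y(-24), 283) + 367688 = (-9 - 50*1/3 - 50*283) + 367688 = (-9 - 50/3 - 14150) + 367688 = -42527/3 + 367688 = 1060537/3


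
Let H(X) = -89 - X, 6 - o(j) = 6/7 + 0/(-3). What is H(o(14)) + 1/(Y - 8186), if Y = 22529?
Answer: -1350290/14343 ≈ -94.143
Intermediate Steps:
o(j) = 36/7 (o(j) = 6 - (6/7 + 0/(-3)) = 6 - (6*(⅐) + 0*(-⅓)) = 6 - (6/7 + 0) = 6 - 1*6/7 = 6 - 6/7 = 36/7)
H(o(14)) + 1/(Y - 8186) = (-89 - 1*36/7) + 1/(22529 - 8186) = (-89 - 36/7) + 1/14343 = -659/7 + 1/14343 = -1350290/14343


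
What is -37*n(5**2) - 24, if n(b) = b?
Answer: -949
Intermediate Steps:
-37*n(5**2) - 24 = -37*5**2 - 24 = -37*25 - 24 = -925 - 24 = -949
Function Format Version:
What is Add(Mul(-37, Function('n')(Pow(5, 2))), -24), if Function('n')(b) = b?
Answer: -949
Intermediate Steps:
Add(Mul(-37, Function('n')(Pow(5, 2))), -24) = Add(Mul(-37, Pow(5, 2)), -24) = Add(Mul(-37, 25), -24) = Add(-925, -24) = -949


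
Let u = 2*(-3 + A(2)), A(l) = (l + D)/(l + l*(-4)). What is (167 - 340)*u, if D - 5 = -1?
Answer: 1384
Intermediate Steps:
D = 4 (D = 5 - 1 = 4)
A(l) = -(4 + l)/(3*l) (A(l) = (l + 4)/(l + l*(-4)) = (4 + l)/(l - 4*l) = (4 + l)/((-3*l)) = (4 + l)*(-1/(3*l)) = -(4 + l)/(3*l))
u = -8 (u = 2*(-3 + (⅓)*(-4 - 1*2)/2) = 2*(-3 + (⅓)*(½)*(-4 - 2)) = 2*(-3 + (⅓)*(½)*(-6)) = 2*(-3 - 1) = 2*(-4) = -8)
(167 - 340)*u = (167 - 340)*(-8) = -173*(-8) = 1384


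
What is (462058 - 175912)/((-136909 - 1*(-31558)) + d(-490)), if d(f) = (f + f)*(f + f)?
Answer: 286146/855049 ≈ 0.33465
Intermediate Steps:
d(f) = 4*f² (d(f) = (2*f)*(2*f) = 4*f²)
(462058 - 175912)/((-136909 - 1*(-31558)) + d(-490)) = (462058 - 175912)/((-136909 - 1*(-31558)) + 4*(-490)²) = 286146/((-136909 + 31558) + 4*240100) = 286146/(-105351 + 960400) = 286146/855049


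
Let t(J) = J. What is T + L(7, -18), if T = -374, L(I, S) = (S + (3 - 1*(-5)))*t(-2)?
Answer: -354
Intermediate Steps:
L(I, S) = -16 - 2*S (L(I, S) = (S + (3 - 1*(-5)))*(-2) = (S + (3 + 5))*(-2) = (S + 8)*(-2) = (8 + S)*(-2) = -16 - 2*S)
T + L(7, -18) = -374 + (-16 - 2*(-18)) = -374 + (-16 + 36) = -374 + 20 = -354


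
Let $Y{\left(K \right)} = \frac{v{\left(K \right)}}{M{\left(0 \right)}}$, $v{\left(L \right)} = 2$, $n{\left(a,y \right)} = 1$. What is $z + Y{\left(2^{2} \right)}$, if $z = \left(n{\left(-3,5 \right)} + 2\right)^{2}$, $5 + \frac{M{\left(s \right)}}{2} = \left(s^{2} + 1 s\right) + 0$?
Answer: $\frac{44}{5} \approx 8.8$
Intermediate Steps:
$M{\left(s \right)} = -10 + 2 s + 2 s^{2}$ ($M{\left(s \right)} = -10 + 2 \left(\left(s^{2} + 1 s\right) + 0\right) = -10 + 2 \left(\left(s^{2} + s\right) + 0\right) = -10 + 2 \left(\left(s + s^{2}\right) + 0\right) = -10 + 2 \left(s + s^{2}\right) = -10 + \left(2 s + 2 s^{2}\right) = -10 + 2 s + 2 s^{2}$)
$Y{\left(K \right)} = - \frac{1}{5}$ ($Y{\left(K \right)} = \frac{2}{-10 + 2 \cdot 0 + 2 \cdot 0^{2}} = \frac{2}{-10 + 0 + 2 \cdot 0} = \frac{2}{-10 + 0 + 0} = \frac{2}{-10} = 2 \left(- \frac{1}{10}\right) = - \frac{1}{5}$)
$z = 9$ ($z = \left(1 + 2\right)^{2} = 3^{2} = 9$)
$z + Y{\left(2^{2} \right)} = 9 - \frac{1}{5} = \frac{44}{5}$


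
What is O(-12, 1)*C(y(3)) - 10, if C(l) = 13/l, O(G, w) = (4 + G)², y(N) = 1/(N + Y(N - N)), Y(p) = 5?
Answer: 6646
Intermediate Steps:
y(N) = 1/(5 + N) (y(N) = 1/(N + 5) = 1/(5 + N))
O(-12, 1)*C(y(3)) - 10 = (4 - 12)²*(13/(1/(5 + 3))) - 10 = (-8)²*(13/(1/8)) - 10 = 64*(13/(⅛)) - 10 = 64*(13*8) - 10 = 64*104 - 10 = 6656 - 10 = 6646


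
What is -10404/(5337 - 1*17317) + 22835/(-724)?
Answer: -66507701/2168380 ≈ -30.672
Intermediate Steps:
-10404/(5337 - 1*17317) + 22835/(-724) = -10404/(5337 - 17317) + 22835*(-1/724) = -10404/(-11980) - 22835/724 = -10404*(-1/11980) - 22835/724 = 2601/2995 - 22835/724 = -66507701/2168380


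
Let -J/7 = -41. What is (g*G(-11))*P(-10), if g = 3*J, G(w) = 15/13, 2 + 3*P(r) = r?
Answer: -51660/13 ≈ -3973.8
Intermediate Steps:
J = 287 (J = -7*(-41) = 287)
P(r) = -2/3 + r/3
G(w) = 15/13 (G(w) = 15*(1/13) = 15/13)
g = 861 (g = 3*287 = 861)
(g*G(-11))*P(-10) = (861*(15/13))*(-2/3 + (1/3)*(-10)) = 12915*(-2/3 - 10/3)/13 = (12915/13)*(-4) = -51660/13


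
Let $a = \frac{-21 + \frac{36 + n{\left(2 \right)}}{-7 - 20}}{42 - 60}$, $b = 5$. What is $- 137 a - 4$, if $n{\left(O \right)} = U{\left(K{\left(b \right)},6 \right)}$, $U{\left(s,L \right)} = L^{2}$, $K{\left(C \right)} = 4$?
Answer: $- \frac{9943}{54} \approx -184.13$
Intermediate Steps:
$n{\left(O \right)} = 36$ ($n{\left(O \right)} = 6^{2} = 36$)
$a = \frac{71}{54}$ ($a = \frac{-21 + \frac{36 + 36}{-7 - 20}}{42 - 60} = \frac{-21 + \frac{72}{-27}}{-18} = \left(-21 + 72 \left(- \frac{1}{27}\right)\right) \left(- \frac{1}{18}\right) = \left(-21 - \frac{8}{3}\right) \left(- \frac{1}{18}\right) = \left(- \frac{71}{3}\right) \left(- \frac{1}{18}\right) = \frac{71}{54} \approx 1.3148$)
$- 137 a - 4 = \left(-137\right) \frac{71}{54} - 4 = - \frac{9727}{54} - 4 = - \frac{9943}{54}$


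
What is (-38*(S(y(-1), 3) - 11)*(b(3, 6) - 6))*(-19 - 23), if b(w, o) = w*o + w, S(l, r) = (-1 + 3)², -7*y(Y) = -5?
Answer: -167580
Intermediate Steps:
y(Y) = 5/7 (y(Y) = -⅐*(-5) = 5/7)
S(l, r) = 4 (S(l, r) = 2² = 4)
b(w, o) = w + o*w (b(w, o) = o*w + w = w + o*w)
(-38*(S(y(-1), 3) - 11)*(b(3, 6) - 6))*(-19 - 23) = (-38*(4 - 11)*(3*(1 + 6) - 6))*(-19 - 23) = -(-266)*(3*7 - 6)*(-42) = -(-266)*(21 - 6)*(-42) = -(-266)*15*(-42) = -38*(-105)*(-42) = 3990*(-42) = -167580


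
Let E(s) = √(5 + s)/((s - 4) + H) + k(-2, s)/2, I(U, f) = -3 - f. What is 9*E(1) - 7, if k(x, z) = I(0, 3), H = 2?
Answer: -34 - 9*√6 ≈ -56.045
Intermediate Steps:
k(x, z) = -6 (k(x, z) = -3 - 1*3 = -3 - 3 = -6)
E(s) = -3 + √(5 + s)/(-2 + s) (E(s) = √(5 + s)/((s - 4) + 2) - 6/2 = √(5 + s)/((-4 + s) + 2) - 6*½ = √(5 + s)/(-2 + s) - 3 = -3 + √(5 + s)/(-2 + s))
9*E(1) - 7 = 9*((6 + √(5 + 1) - 3*1)/(-2 + 1)) - 7 = 9*((6 + √6 - 3)/(-1)) - 7 = 9*(-(3 + √6)) - 7 = 9*(-3 - √6) - 7 = (-27 - 9*√6) - 7 = -34 - 9*√6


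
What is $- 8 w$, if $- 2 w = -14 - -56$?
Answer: $168$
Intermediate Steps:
$w = -21$ ($w = - \frac{-14 - -56}{2} = - \frac{-14 + 56}{2} = \left(- \frac{1}{2}\right) 42 = -21$)
$- 8 w = \left(-8\right) \left(-21\right) = 168$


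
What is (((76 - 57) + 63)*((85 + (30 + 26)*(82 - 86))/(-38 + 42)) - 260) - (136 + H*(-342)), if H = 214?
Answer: 139885/2 ≈ 69943.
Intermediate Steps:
(((76 - 57) + 63)*((85 + (30 + 26)*(82 - 86))/(-38 + 42)) - 260) - (136 + H*(-342)) = (((76 - 57) + 63)*((85 + (30 + 26)*(82 - 86))/(-38 + 42)) - 260) - (136 + 214*(-342)) = ((19 + 63)*((85 + 56*(-4))/4) - 260) - (136 - 73188) = (82*((85 - 224)*(¼)) - 260) - 1*(-73052) = (82*(-139*¼) - 260) + 73052 = (82*(-139/4) - 260) + 73052 = (-5699/2 - 260) + 73052 = -6219/2 + 73052 = 139885/2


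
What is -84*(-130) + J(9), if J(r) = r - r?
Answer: 10920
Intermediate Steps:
J(r) = 0
-84*(-130) + J(9) = -84*(-130) + 0 = 10920 + 0 = 10920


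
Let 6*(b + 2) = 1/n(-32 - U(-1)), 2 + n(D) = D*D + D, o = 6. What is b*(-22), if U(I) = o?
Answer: 185317/4212 ≈ 43.997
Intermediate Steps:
U(I) = 6
n(D) = -2 + D + D² (n(D) = -2 + (D*D + D) = -2 + (D² + D) = -2 + (D + D²) = -2 + D + D²)
b = -16847/8424 (b = -2 + 1/(6*(-2 + (-32 - 1*6) + (-32 - 1*6)²)) = -2 + 1/(6*(-2 + (-32 - 6) + (-32 - 6)²)) = -2 + 1/(6*(-2 - 38 + (-38)²)) = -2 + 1/(6*(-2 - 38 + 1444)) = -2 + (⅙)/1404 = -2 + (⅙)*(1/1404) = -2 + 1/8424 = -16847/8424 ≈ -1.9999)
b*(-22) = -16847/8424*(-22) = 185317/4212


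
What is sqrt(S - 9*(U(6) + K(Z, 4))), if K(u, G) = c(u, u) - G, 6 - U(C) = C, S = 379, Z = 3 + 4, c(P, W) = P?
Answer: 4*sqrt(22) ≈ 18.762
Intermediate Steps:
Z = 7
U(C) = 6 - C
K(u, G) = u - G
sqrt(S - 9*(U(6) + K(Z, 4))) = sqrt(379 - 9*((6 - 1*6) + (7 - 1*4))) = sqrt(379 - 9*((6 - 6) + (7 - 4))) = sqrt(379 - 9*(0 + 3)) = sqrt(379 - 9*3) = sqrt(379 - 27) = sqrt(352) = 4*sqrt(22)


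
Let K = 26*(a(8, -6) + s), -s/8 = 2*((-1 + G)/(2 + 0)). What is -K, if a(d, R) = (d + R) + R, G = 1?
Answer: 104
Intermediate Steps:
a(d, R) = d + 2*R (a(d, R) = (R + d) + R = d + 2*R)
s = 0 (s = -16*(-1 + 1)/(2 + 0) = -16*0/2 = -16*0*(½) = -16*0 = -8*0 = 0)
K = -104 (K = 26*((8 + 2*(-6)) + 0) = 26*((8 - 12) + 0) = 26*(-4 + 0) = 26*(-4) = -104)
-K = -1*(-104) = 104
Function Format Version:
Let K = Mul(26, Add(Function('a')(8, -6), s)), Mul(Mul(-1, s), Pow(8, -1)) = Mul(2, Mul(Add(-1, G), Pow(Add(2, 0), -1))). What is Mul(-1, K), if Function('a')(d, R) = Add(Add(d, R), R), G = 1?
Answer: 104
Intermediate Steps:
Function('a')(d, R) = Add(d, Mul(2, R)) (Function('a')(d, R) = Add(Add(R, d), R) = Add(d, Mul(2, R)))
s = 0 (s = Mul(-8, Mul(2, Mul(Add(-1, 1), Pow(Add(2, 0), -1)))) = Mul(-8, Mul(2, Mul(0, Pow(2, -1)))) = Mul(-8, Mul(2, Mul(0, Rational(1, 2)))) = Mul(-8, Mul(2, 0)) = Mul(-8, 0) = 0)
K = -104 (K = Mul(26, Add(Add(8, Mul(2, -6)), 0)) = Mul(26, Add(Add(8, -12), 0)) = Mul(26, Add(-4, 0)) = Mul(26, -4) = -104)
Mul(-1, K) = Mul(-1, -104) = 104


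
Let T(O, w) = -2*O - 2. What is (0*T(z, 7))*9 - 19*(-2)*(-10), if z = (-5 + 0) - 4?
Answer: -380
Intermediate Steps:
z = -9 (z = -5 - 4 = -9)
T(O, w) = -2 - 2*O
(0*T(z, 7))*9 - 19*(-2)*(-10) = (0*(-2 - 2*(-9)))*9 - 19*(-2)*(-10) = (0*(-2 + 18))*9 + 38*(-10) = (0*16)*9 - 380 = 0*9 - 380 = 0 - 380 = -380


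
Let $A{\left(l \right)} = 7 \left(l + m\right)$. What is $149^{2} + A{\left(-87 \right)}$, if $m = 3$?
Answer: $21613$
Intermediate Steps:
$A{\left(l \right)} = 21 + 7 l$ ($A{\left(l \right)} = 7 \left(l + 3\right) = 7 \left(3 + l\right) = 21 + 7 l$)
$149^{2} + A{\left(-87 \right)} = 149^{2} + \left(21 + 7 \left(-87\right)\right) = 22201 + \left(21 - 609\right) = 22201 - 588 = 21613$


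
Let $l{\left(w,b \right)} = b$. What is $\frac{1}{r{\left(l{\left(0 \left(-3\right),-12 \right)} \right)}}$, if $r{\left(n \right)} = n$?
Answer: $- \frac{1}{12} \approx -0.083333$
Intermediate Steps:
$\frac{1}{r{\left(l{\left(0 \left(-3\right),-12 \right)} \right)}} = \frac{1}{-12} = - \frac{1}{12}$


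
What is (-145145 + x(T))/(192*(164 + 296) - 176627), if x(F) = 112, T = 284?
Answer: 145033/88307 ≈ 1.6424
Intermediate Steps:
(-145145 + x(T))/(192*(164 + 296) - 176627) = (-145145 + 112)/(192*(164 + 296) - 176627) = -145033/(192*460 - 176627) = -145033/(88320 - 176627) = -145033/(-88307) = -145033*(-1/88307) = 145033/88307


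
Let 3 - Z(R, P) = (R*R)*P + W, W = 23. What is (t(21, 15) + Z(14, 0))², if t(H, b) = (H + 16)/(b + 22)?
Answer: 361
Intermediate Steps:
t(H, b) = (16 + H)/(22 + b)
Z(R, P) = -20 - P*R² (Z(R, P) = 3 - ((R*R)*P + 23) = 3 - (R²*P + 23) = 3 - (P*R² + 23) = 3 - (23 + P*R²) = 3 + (-23 - P*R²) = -20 - P*R²)
(t(21, 15) + Z(14, 0))² = ((16 + 21)/(22 + 15) + (-20 - 1*0*14²))² = (37/37 + (-20 - 1*0*196))² = ((1/37)*37 + (-20 + 0))² = (1 - 20)² = (-19)² = 361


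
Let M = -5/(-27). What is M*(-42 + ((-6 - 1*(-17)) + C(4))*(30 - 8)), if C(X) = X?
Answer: 160/3 ≈ 53.333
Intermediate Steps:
M = 5/27 (M = -5*(-1/27) = 5/27 ≈ 0.18519)
M*(-42 + ((-6 - 1*(-17)) + C(4))*(30 - 8)) = 5*(-42 + ((-6 - 1*(-17)) + 4)*(30 - 8))/27 = 5*(-42 + ((-6 + 17) + 4)*22)/27 = 5*(-42 + (11 + 4)*22)/27 = 5*(-42 + 15*22)/27 = 5*(-42 + 330)/27 = (5/27)*288 = 160/3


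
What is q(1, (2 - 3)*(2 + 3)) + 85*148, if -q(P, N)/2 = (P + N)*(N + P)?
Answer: 12548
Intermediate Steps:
q(P, N) = -2*(N + P)**2 (q(P, N) = -2*(P + N)*(N + P) = -2*(N + P)*(N + P) = -2*(N + P)**2)
q(1, (2 - 3)*(2 + 3)) + 85*148 = -2*((2 - 3)*(2 + 3) + 1)**2 + 85*148 = -2*(-1*5 + 1)**2 + 12580 = -2*(-5 + 1)**2 + 12580 = -2*(-4)**2 + 12580 = -2*16 + 12580 = -32 + 12580 = 12548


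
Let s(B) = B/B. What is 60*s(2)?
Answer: 60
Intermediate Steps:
s(B) = 1
60*s(2) = 60*1 = 60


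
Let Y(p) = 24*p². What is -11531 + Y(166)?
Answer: 649813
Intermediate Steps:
-11531 + Y(166) = -11531 + 24*166² = -11531 + 24*27556 = -11531 + 661344 = 649813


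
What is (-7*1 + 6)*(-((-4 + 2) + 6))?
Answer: 4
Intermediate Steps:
(-7*1 + 6)*(-((-4 + 2) + 6)) = (-7 + 6)*(-(-2 + 6)) = -(-1)*4 = -1*(-4) = 4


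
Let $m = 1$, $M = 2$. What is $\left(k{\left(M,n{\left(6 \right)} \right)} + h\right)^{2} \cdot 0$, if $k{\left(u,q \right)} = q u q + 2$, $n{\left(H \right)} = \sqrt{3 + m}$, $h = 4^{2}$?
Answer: $0$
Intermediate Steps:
$h = 16$
$n{\left(H \right)} = 2$ ($n{\left(H \right)} = \sqrt{3 + 1} = \sqrt{4} = 2$)
$k{\left(u,q \right)} = 2 + u q^{2}$ ($k{\left(u,q \right)} = u q^{2} + 2 = 2 + u q^{2}$)
$\left(k{\left(M,n{\left(6 \right)} \right)} + h\right)^{2} \cdot 0 = \left(\left(2 + 2 \cdot 2^{2}\right) + 16\right)^{2} \cdot 0 = \left(\left(2 + 2 \cdot 4\right) + 16\right)^{2} \cdot 0 = \left(\left(2 + 8\right) + 16\right)^{2} \cdot 0 = \left(10 + 16\right)^{2} \cdot 0 = 26^{2} \cdot 0 = 676 \cdot 0 = 0$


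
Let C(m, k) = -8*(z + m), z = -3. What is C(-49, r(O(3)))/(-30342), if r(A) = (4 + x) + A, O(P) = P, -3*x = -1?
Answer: -16/1167 ≈ -0.013710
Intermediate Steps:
x = ⅓ (x = -⅓*(-1) = ⅓ ≈ 0.33333)
r(A) = 13/3 + A (r(A) = (4 + ⅓) + A = 13/3 + A)
C(m, k) = 24 - 8*m (C(m, k) = -8*(-3 + m) = 24 - 8*m)
C(-49, r(O(3)))/(-30342) = (24 - 8*(-49))/(-30342) = (24 + 392)*(-1/30342) = 416*(-1/30342) = -16/1167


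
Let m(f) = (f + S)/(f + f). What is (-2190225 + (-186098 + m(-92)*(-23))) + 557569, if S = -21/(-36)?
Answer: -174601481/96 ≈ -1.8188e+6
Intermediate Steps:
S = 7/12 (S = -21*(-1/36) = 7/12 ≈ 0.58333)
m(f) = (7/12 + f)/(2*f) (m(f) = (f + 7/12)/(f + f) = (7/12 + f)/((2*f)) = (7/12 + f)*(1/(2*f)) = (7/12 + f)/(2*f))
(-2190225 + (-186098 + m(-92)*(-23))) + 557569 = (-2190225 + (-186098 + ((1/24)*(7 + 12*(-92))/(-92))*(-23))) + 557569 = (-2190225 + (-186098 + ((1/24)*(-1/92)*(7 - 1104))*(-23))) + 557569 = (-2190225 + (-186098 + ((1/24)*(-1/92)*(-1097))*(-23))) + 557569 = (-2190225 + (-186098 + (1097/2208)*(-23))) + 557569 = (-2190225 + (-186098 - 1097/96)) + 557569 = (-2190225 - 17866505/96) + 557569 = -228128105/96 + 557569 = -174601481/96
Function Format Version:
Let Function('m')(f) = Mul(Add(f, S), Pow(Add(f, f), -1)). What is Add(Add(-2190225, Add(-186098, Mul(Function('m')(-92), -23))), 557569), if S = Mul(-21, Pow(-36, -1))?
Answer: Rational(-174601481, 96) ≈ -1.8188e+6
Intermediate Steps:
S = Rational(7, 12) (S = Mul(-21, Rational(-1, 36)) = Rational(7, 12) ≈ 0.58333)
Function('m')(f) = Mul(Rational(1, 2), Pow(f, -1), Add(Rational(7, 12), f)) (Function('m')(f) = Mul(Add(f, Rational(7, 12)), Pow(Add(f, f), -1)) = Mul(Add(Rational(7, 12), f), Pow(Mul(2, f), -1)) = Mul(Add(Rational(7, 12), f), Mul(Rational(1, 2), Pow(f, -1))) = Mul(Rational(1, 2), Pow(f, -1), Add(Rational(7, 12), f)))
Add(Add(-2190225, Add(-186098, Mul(Function('m')(-92), -23))), 557569) = Add(Add(-2190225, Add(-186098, Mul(Mul(Rational(1, 24), Pow(-92, -1), Add(7, Mul(12, -92))), -23))), 557569) = Add(Add(-2190225, Add(-186098, Mul(Mul(Rational(1, 24), Rational(-1, 92), Add(7, -1104)), -23))), 557569) = Add(Add(-2190225, Add(-186098, Mul(Mul(Rational(1, 24), Rational(-1, 92), -1097), -23))), 557569) = Add(Add(-2190225, Add(-186098, Mul(Rational(1097, 2208), -23))), 557569) = Add(Add(-2190225, Add(-186098, Rational(-1097, 96))), 557569) = Add(Add(-2190225, Rational(-17866505, 96)), 557569) = Add(Rational(-228128105, 96), 557569) = Rational(-174601481, 96)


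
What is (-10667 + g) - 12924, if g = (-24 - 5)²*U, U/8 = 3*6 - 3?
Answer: 77329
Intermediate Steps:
U = 120 (U = 8*(3*6 - 3) = 8*(18 - 3) = 8*15 = 120)
g = 100920 (g = (-24 - 5)²*120 = (-29)²*120 = 841*120 = 100920)
(-10667 + g) - 12924 = (-10667 + 100920) - 12924 = 90253 - 12924 = 77329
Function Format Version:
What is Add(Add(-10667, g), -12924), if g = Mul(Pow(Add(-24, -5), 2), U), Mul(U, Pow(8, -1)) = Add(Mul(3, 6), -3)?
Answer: 77329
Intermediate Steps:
U = 120 (U = Mul(8, Add(Mul(3, 6), -3)) = Mul(8, Add(18, -3)) = Mul(8, 15) = 120)
g = 100920 (g = Mul(Pow(Add(-24, -5), 2), 120) = Mul(Pow(-29, 2), 120) = Mul(841, 120) = 100920)
Add(Add(-10667, g), -12924) = Add(Add(-10667, 100920), -12924) = Add(90253, -12924) = 77329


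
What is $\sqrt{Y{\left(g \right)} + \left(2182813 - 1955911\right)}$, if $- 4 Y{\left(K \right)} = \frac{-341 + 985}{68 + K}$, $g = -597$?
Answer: $\frac{\sqrt{120031319}}{23} \approx 476.34$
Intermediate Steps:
$Y{\left(K \right)} = - \frac{161}{68 + K}$ ($Y{\left(K \right)} = - \frac{\left(-341 + 985\right) \frac{1}{68 + K}}{4} = - \frac{644 \frac{1}{68 + K}}{4} = - \frac{161}{68 + K}$)
$\sqrt{Y{\left(g \right)} + \left(2182813 - 1955911\right)} = \sqrt{- \frac{161}{68 - 597} + \left(2182813 - 1955911\right)} = \sqrt{- \frac{161}{-529} + \left(2182813 - 1955911\right)} = \sqrt{\left(-161\right) \left(- \frac{1}{529}\right) + 226902} = \sqrt{\frac{7}{23} + 226902} = \sqrt{\frac{5218753}{23}} = \frac{\sqrt{120031319}}{23}$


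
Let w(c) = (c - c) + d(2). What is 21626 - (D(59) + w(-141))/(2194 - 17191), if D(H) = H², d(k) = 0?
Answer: 324328603/14997 ≈ 21626.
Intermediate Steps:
w(c) = 0 (w(c) = (c - c) + 0 = 0 + 0 = 0)
21626 - (D(59) + w(-141))/(2194 - 17191) = 21626 - (59² + 0)/(2194 - 17191) = 21626 - (3481 + 0)/(-14997) = 21626 - 3481*(-1)/14997 = 21626 - 1*(-3481/14997) = 21626 + 3481/14997 = 324328603/14997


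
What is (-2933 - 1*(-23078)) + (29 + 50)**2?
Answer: 26386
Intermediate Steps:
(-2933 - 1*(-23078)) + (29 + 50)**2 = (-2933 + 23078) + 79**2 = 20145 + 6241 = 26386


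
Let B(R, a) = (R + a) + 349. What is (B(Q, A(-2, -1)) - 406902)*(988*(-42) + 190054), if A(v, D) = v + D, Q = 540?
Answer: -60316924928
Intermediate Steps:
A(v, D) = D + v
B(R, a) = 349 + R + a
(B(Q, A(-2, -1)) - 406902)*(988*(-42) + 190054) = ((349 + 540 + (-1 - 2)) - 406902)*(988*(-42) + 190054) = ((349 + 540 - 3) - 406902)*(-41496 + 190054) = (886 - 406902)*148558 = -406016*148558 = -60316924928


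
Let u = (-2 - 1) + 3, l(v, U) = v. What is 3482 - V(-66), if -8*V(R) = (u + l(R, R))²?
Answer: 8053/2 ≈ 4026.5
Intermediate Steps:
u = 0 (u = -3 + 3 = 0)
V(R) = -R²/8 (V(R) = -(0 + R)²/8 = -R²/8)
3482 - V(-66) = 3482 - (-1)*(-66)²/8 = 3482 - (-1)*4356/8 = 3482 - 1*(-1089/2) = 3482 + 1089/2 = 8053/2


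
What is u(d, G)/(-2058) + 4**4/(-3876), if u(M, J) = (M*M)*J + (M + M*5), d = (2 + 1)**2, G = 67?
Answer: -259181/94962 ≈ -2.7293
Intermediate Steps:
d = 9 (d = 3**2 = 9)
u(M, J) = 6*M + J*M**2 (u(M, J) = M**2*J + (M + 5*M) = J*M**2 + 6*M = 6*M + J*M**2)
u(d, G)/(-2058) + 4**4/(-3876) = (9*(6 + 67*9))/(-2058) + 4**4/(-3876) = (9*(6 + 603))*(-1/2058) + 256*(-1/3876) = (9*609)*(-1/2058) - 64/969 = 5481*(-1/2058) - 64/969 = -261/98 - 64/969 = -259181/94962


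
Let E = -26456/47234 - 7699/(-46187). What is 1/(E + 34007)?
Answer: 1090798379/37094351340300 ≈ 2.9406e-5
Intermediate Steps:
E = -429134353/1090798379 (E = -26456*1/47234 - 7699*(-1/46187) = -13228/23617 + 7699/46187 = -429134353/1090798379 ≈ -0.39341)
1/(E + 34007) = 1/(-429134353/1090798379 + 34007) = 1/(37094351340300/1090798379) = 1090798379/37094351340300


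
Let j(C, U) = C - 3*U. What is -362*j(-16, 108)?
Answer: 123080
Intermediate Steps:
-362*j(-16, 108) = -362*(-16 - 3*108) = -362*(-16 - 324) = -362*(-340) = 123080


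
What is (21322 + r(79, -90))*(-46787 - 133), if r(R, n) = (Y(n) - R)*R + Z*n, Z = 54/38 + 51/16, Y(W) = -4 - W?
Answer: -19131366075/19 ≈ -1.0069e+9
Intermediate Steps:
Z = 1401/304 (Z = 54*(1/38) + 51*(1/16) = 27/19 + 51/16 = 1401/304 ≈ 4.6086)
r(R, n) = 1401*n/304 + R*(-4 - R - n) (r(R, n) = ((-4 - n) - R)*R + 1401*n/304 = (-4 - R - n)*R + 1401*n/304 = R*(-4 - R - n) + 1401*n/304 = 1401*n/304 + R*(-4 - R - n))
(21322 + r(79, -90))*(-46787 - 133) = (21322 + (-1*79² + (1401/304)*(-90) - 1*79*(4 - 90)))*(-46787 - 133) = (21322 + (-1*6241 - 63045/152 - 1*79*(-86)))*(-46920) = (21322 + (-6241 - 63045/152 + 6794))*(-46920) = (21322 + 21011/152)*(-46920) = (3261955/152)*(-46920) = -19131366075/19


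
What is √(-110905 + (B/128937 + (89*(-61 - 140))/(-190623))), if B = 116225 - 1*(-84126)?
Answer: 11*I*√61520876837662421050851/8192785917 ≈ 333.02*I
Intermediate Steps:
B = 200351 (B = 116225 + 84126 = 200351)
√(-110905 + (B/128937 + (89*(-61 - 140))/(-190623))) = √(-110905 + (200351/128937 + (89*(-61 - 140))/(-190623))) = √(-110905 + (200351*(1/128937) + (89*(-201))*(-1/190623))) = √(-110905 + (200351/128937 - 17889*(-1/190623))) = √(-110905 + (200351/128937 + 5963/63541)) = √(-110905 + 13499354222/8192785917) = √(-908607422770663/8192785917) = 11*I*√61520876837662421050851/8192785917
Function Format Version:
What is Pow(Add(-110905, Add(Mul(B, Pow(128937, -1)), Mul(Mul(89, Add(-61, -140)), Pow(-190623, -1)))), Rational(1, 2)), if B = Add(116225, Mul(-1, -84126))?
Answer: Mul(Rational(11, 8192785917), I, Pow(61520876837662421050851, Rational(1, 2))) ≈ Mul(333.02, I)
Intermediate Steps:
B = 200351 (B = Add(116225, 84126) = 200351)
Pow(Add(-110905, Add(Mul(B, Pow(128937, -1)), Mul(Mul(89, Add(-61, -140)), Pow(-190623, -1)))), Rational(1, 2)) = Pow(Add(-110905, Add(Mul(200351, Pow(128937, -1)), Mul(Mul(89, Add(-61, -140)), Pow(-190623, -1)))), Rational(1, 2)) = Pow(Add(-110905, Add(Mul(200351, Rational(1, 128937)), Mul(Mul(89, -201), Rational(-1, 190623)))), Rational(1, 2)) = Pow(Add(-110905, Add(Rational(200351, 128937), Mul(-17889, Rational(-1, 190623)))), Rational(1, 2)) = Pow(Add(-110905, Add(Rational(200351, 128937), Rational(5963, 63541))), Rational(1, 2)) = Pow(Add(-110905, Rational(13499354222, 8192785917)), Rational(1, 2)) = Pow(Rational(-908607422770663, 8192785917), Rational(1, 2)) = Mul(Rational(11, 8192785917), I, Pow(61520876837662421050851, Rational(1, 2)))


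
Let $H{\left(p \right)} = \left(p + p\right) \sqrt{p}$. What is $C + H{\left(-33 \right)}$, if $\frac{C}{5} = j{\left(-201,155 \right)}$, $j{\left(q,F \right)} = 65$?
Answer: $325 - 66 i \sqrt{33} \approx 325.0 - 379.14 i$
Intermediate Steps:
$H{\left(p \right)} = 2 p^{\frac{3}{2}}$ ($H{\left(p \right)} = 2 p \sqrt{p} = 2 p^{\frac{3}{2}}$)
$C = 325$ ($C = 5 \cdot 65 = 325$)
$C + H{\left(-33 \right)} = 325 + 2 \left(-33\right)^{\frac{3}{2}} = 325 + 2 \left(- 33 i \sqrt{33}\right) = 325 - 66 i \sqrt{33}$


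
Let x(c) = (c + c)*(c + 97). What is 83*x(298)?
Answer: 19539860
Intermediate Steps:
x(c) = 2*c*(97 + c) (x(c) = (2*c)*(97 + c) = 2*c*(97 + c))
83*x(298) = 83*(2*298*(97 + 298)) = 83*(2*298*395) = 83*235420 = 19539860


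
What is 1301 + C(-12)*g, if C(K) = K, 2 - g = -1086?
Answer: -11755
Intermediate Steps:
g = 1088 (g = 2 - 1*(-1086) = 2 + 1086 = 1088)
1301 + C(-12)*g = 1301 - 12*1088 = 1301 - 13056 = -11755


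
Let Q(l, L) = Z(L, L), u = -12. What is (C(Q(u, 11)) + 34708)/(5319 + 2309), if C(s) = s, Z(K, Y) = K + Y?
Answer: 17365/3814 ≈ 4.5530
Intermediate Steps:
Q(l, L) = 2*L (Q(l, L) = L + L = 2*L)
(C(Q(u, 11)) + 34708)/(5319 + 2309) = (2*11 + 34708)/(5319 + 2309) = (22 + 34708)/7628 = 34730*(1/7628) = 17365/3814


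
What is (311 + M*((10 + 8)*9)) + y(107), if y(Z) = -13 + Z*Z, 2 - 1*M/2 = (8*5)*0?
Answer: 12395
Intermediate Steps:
M = 4 (M = 4 - 2*8*5*0 = 4 - 80*0 = 4 - 2*0 = 4 + 0 = 4)
y(Z) = -13 + Z**2
(311 + M*((10 + 8)*9)) + y(107) = (311 + 4*((10 + 8)*9)) + (-13 + 107**2) = (311 + 4*(18*9)) + (-13 + 11449) = (311 + 4*162) + 11436 = (311 + 648) + 11436 = 959 + 11436 = 12395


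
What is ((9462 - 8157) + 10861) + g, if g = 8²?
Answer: 12230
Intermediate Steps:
g = 64
((9462 - 8157) + 10861) + g = ((9462 - 8157) + 10861) + 64 = (1305 + 10861) + 64 = 12166 + 64 = 12230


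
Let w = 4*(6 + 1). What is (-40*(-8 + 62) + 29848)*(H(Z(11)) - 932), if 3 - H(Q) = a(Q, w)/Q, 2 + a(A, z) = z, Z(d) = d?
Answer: -283663560/11 ≈ -2.5788e+7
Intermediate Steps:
w = 28 (w = 4*7 = 28)
a(A, z) = -2 + z
H(Q) = 3 - 26/Q (H(Q) = 3 - (-2 + 28)/Q = 3 - 26/Q)
(-40*(-8 + 62) + 29848)*(H(Z(11)) - 932) = (-40*(-8 + 62) + 29848)*((3 - 26/11) - 932) = (-40*54 + 29848)*((3 - 26*1/11) - 932) = (-2160 + 29848)*((3 - 26/11) - 932) = 27688*(7/11 - 932) = 27688*(-10245/11) = -283663560/11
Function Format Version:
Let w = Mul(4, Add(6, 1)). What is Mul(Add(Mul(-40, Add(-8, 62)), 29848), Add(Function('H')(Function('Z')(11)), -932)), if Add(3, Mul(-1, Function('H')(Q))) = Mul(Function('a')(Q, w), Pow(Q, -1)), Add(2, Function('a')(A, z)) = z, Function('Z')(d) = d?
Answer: Rational(-283663560, 11) ≈ -2.5788e+7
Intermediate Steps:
w = 28 (w = Mul(4, 7) = 28)
Function('a')(A, z) = Add(-2, z)
Function('H')(Q) = Add(3, Mul(-26, Pow(Q, -1))) (Function('H')(Q) = Add(3, Mul(-1, Mul(Add(-2, 28), Pow(Q, -1)))) = Add(3, Mul(-1, Mul(26, Pow(Q, -1)))) = Add(3, Mul(-26, Pow(Q, -1))))
Mul(Add(Mul(-40, Add(-8, 62)), 29848), Add(Function('H')(Function('Z')(11)), -932)) = Mul(Add(Mul(-40, Add(-8, 62)), 29848), Add(Add(3, Mul(-26, Pow(11, -1))), -932)) = Mul(Add(Mul(-40, 54), 29848), Add(Add(3, Mul(-26, Rational(1, 11))), -932)) = Mul(Add(-2160, 29848), Add(Add(3, Rational(-26, 11)), -932)) = Mul(27688, Add(Rational(7, 11), -932)) = Mul(27688, Rational(-10245, 11)) = Rational(-283663560, 11)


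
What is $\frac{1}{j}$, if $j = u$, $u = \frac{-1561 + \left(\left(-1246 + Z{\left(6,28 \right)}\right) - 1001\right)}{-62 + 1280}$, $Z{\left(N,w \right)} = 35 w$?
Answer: $- \frac{87}{202} \approx -0.43069$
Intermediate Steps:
$u = - \frac{202}{87}$ ($u = \frac{-1561 + \left(\left(-1246 + 35 \cdot 28\right) - 1001\right)}{-62 + 1280} = \frac{-1561 + \left(\left(-1246 + 980\right) - 1001\right)}{1218} = \left(-1561 - 1267\right) \frac{1}{1218} = \left(-2828\right) \frac{1}{1218} = - \frac{202}{87} \approx -2.3218$)
$j = - \frac{202}{87} \approx -2.3218$
$\frac{1}{j} = \frac{1}{- \frac{202}{87}} = - \frac{87}{202}$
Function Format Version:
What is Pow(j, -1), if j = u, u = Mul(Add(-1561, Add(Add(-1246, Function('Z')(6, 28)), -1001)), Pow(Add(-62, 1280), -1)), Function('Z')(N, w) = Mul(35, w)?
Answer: Rational(-87, 202) ≈ -0.43069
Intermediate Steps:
u = Rational(-202, 87) (u = Mul(Add(-1561, Add(Add(-1246, Mul(35, 28)), -1001)), Pow(Add(-62, 1280), -1)) = Mul(Add(-1561, Add(Add(-1246, 980), -1001)), Pow(1218, -1)) = Mul(Add(-1561, Add(-266, -1001)), Rational(1, 1218)) = Mul(Add(-1561, -1267), Rational(1, 1218)) = Mul(-2828, Rational(1, 1218)) = Rational(-202, 87) ≈ -2.3218)
j = Rational(-202, 87) ≈ -2.3218
Pow(j, -1) = Pow(Rational(-202, 87), -1) = Rational(-87, 202)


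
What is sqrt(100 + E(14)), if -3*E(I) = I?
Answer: sqrt(858)/3 ≈ 9.7639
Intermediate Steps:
E(I) = -I/3
sqrt(100 + E(14)) = sqrt(100 - 1/3*14) = sqrt(100 - 14/3) = sqrt(286/3) = sqrt(858)/3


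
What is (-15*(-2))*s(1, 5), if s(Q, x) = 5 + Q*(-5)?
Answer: 0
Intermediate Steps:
s(Q, x) = 5 - 5*Q
(-15*(-2))*s(1, 5) = (-15*(-2))*(5 - 5*1) = 30*(5 - 5) = 30*0 = 0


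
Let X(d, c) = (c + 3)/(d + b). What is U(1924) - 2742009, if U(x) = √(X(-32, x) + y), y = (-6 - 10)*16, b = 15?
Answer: -2742009 + I*√106743/17 ≈ -2.742e+6 + 19.219*I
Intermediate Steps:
X(d, c) = (3 + c)/(15 + d) (X(d, c) = (c + 3)/(d + 15) = (3 + c)/(15 + d))
y = -256 (y = -16*16 = -256)
U(x) = √(-4355/17 - x/17) (U(x) = √((3 + x)/(15 - 32) - 256) = √((3 + x)/(-17) - 256) = √(-(3 + x)/17 - 256) = √((-3/17 - x/17) - 256) = √(-4355/17 - x/17))
U(1924) - 2742009 = √(-74035 - 17*1924)/17 - 2742009 = √(-74035 - 32708)/17 - 2742009 = √(-106743)/17 - 2742009 = (I*√106743)/17 - 2742009 = I*√106743/17 - 2742009 = -2742009 + I*√106743/17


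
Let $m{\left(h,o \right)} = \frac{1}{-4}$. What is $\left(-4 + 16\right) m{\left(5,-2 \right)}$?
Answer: $-3$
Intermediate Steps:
$m{\left(h,o \right)} = - \frac{1}{4}$
$\left(-4 + 16\right) m{\left(5,-2 \right)} = \left(-4 + 16\right) \left(- \frac{1}{4}\right) = 12 \left(- \frac{1}{4}\right) = -3$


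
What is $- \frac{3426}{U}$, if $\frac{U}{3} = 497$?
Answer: $- \frac{1142}{497} \approx -2.2978$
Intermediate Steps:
$U = 1491$ ($U = 3 \cdot 497 = 1491$)
$- \frac{3426}{U} = - \frac{3426}{1491} = \left(-3426\right) \frac{1}{1491} = - \frac{1142}{497}$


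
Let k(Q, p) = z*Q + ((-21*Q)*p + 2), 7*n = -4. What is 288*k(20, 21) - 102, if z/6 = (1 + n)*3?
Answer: -17466762/7 ≈ -2.4953e+6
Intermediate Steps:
n = -4/7 (n = (1/7)*(-4) = -4/7 ≈ -0.57143)
z = 54/7 (z = 6*((1 - 4/7)*3) = 6*((3/7)*3) = 6*(9/7) = 54/7 ≈ 7.7143)
k(Q, p) = 2 + 54*Q/7 - 21*Q*p (k(Q, p) = 54*Q/7 + ((-21*Q)*p + 2) = 54*Q/7 + (-21*Q*p + 2) = 54*Q/7 + (2 - 21*Q*p) = 2 + 54*Q/7 - 21*Q*p)
288*k(20, 21) - 102 = 288*(2 + (54/7)*20 - 21*20*21) - 102 = 288*(2 + 1080/7 - 8820) - 102 = 288*(-60646/7) - 102 = -17466048/7 - 102 = -17466762/7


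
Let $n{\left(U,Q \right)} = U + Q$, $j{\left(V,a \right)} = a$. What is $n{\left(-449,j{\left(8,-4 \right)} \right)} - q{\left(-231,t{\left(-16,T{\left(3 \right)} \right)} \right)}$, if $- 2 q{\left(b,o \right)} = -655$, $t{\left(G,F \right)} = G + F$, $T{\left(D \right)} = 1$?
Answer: $- \frac{1561}{2} \approx -780.5$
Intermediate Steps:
$n{\left(U,Q \right)} = Q + U$
$t{\left(G,F \right)} = F + G$
$q{\left(b,o \right)} = \frac{655}{2}$ ($q{\left(b,o \right)} = \left(- \frac{1}{2}\right) \left(-655\right) = \frac{655}{2}$)
$n{\left(-449,j{\left(8,-4 \right)} \right)} - q{\left(-231,t{\left(-16,T{\left(3 \right)} \right)} \right)} = \left(-4 - 449\right) - \frac{655}{2} = -453 - \frac{655}{2} = - \frac{1561}{2}$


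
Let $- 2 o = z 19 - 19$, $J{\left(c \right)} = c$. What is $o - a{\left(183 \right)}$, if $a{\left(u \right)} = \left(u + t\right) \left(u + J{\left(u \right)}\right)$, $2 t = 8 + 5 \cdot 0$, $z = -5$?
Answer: $-68385$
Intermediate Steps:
$o = 57$ ($o = - \frac{\left(-5\right) 19 - 19}{2} = - \frac{-95 - 19}{2} = \left(- \frac{1}{2}\right) \left(-114\right) = 57$)
$t = 4$ ($t = \frac{8 + 5 \cdot 0}{2} = \frac{8 + 0}{2} = \frac{1}{2} \cdot 8 = 4$)
$a{\left(u \right)} = 2 u \left(4 + u\right)$ ($a{\left(u \right)} = \left(u + 4\right) \left(u + u\right) = \left(4 + u\right) 2 u = 2 u \left(4 + u\right)$)
$o - a{\left(183 \right)} = 57 - 2 \cdot 183 \left(4 + 183\right) = 57 - 2 \cdot 183 \cdot 187 = 57 - 68442 = -68385$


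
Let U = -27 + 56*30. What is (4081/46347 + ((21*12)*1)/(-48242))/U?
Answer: 13228297/263992598073 ≈ 5.0109e-5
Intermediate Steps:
U = 1653 (U = -27 + 1680 = 1653)
(4081/46347 + ((21*12)*1)/(-48242))/U = (4081/46347 + ((21*12)*1)/(-48242))/1653 = (4081*(1/46347) + (252*1)*(-1/48242))*(1/1653) = (583/6621 + 252*(-1/48242))*(1/1653) = (583/6621 - 126/24121)*(1/1653) = (13228297/159705141)*(1/1653) = 13228297/263992598073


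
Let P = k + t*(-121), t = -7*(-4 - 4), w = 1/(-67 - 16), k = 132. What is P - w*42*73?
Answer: -548386/83 ≈ -6607.1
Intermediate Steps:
w = -1/83 (w = 1/(-83) = -1/83 ≈ -0.012048)
t = 56 (t = -7*(-8) = 56)
P = -6644 (P = 132 + 56*(-121) = 132 - 6776 = -6644)
P - w*42*73 = -6644 - (-1/83*42)*73 = -6644 - (-42)*73/83 = -6644 - 1*(-3066/83) = -6644 + 3066/83 = -548386/83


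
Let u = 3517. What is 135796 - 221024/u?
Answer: 477373508/3517 ≈ 1.3573e+5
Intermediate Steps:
135796 - 221024/u = 135796 - 221024/3517 = 477373508/3517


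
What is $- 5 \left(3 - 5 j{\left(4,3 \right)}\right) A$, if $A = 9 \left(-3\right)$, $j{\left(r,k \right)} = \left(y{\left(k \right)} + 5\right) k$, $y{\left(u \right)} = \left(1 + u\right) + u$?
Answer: $-23895$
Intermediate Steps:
$y{\left(u \right)} = 1 + 2 u$
$j{\left(r,k \right)} = k \left(6 + 2 k\right)$ ($j{\left(r,k \right)} = \left(\left(1 + 2 k\right) + 5\right) k = \left(6 + 2 k\right) k = k \left(6 + 2 k\right)$)
$A = -27$
$- 5 \left(3 - 5 j{\left(4,3 \right)}\right) A = - 5 \left(3 - 5 \cdot 2 \cdot 3 \left(3 + 3\right)\right) \left(-27\right) = - 5 \left(3 - 5 \cdot 2 \cdot 3 \cdot 6\right) \left(-27\right) = - 5 \left(3 - 180\right) \left(-27\right) = \left(-5\right) \left(-177\right) \left(-27\right) = 885 \left(-27\right) = -23895$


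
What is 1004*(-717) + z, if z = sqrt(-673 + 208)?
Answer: -719868 + I*sqrt(465) ≈ -7.1987e+5 + 21.564*I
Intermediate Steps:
z = I*sqrt(465) (z = sqrt(-465) = I*sqrt(465) ≈ 21.564*I)
1004*(-717) + z = 1004*(-717) + I*sqrt(465) = -719868 + I*sqrt(465)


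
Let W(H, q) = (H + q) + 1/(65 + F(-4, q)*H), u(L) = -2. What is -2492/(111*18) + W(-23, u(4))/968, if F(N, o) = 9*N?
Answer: -274843495/215889894 ≈ -1.2731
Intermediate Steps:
W(H, q) = H + q + 1/(65 - 36*H) (W(H, q) = (H + q) + 1/(65 + (9*(-4))*H) = (H + q) + 1/(65 - 36*H) = H + q + 1/(65 - 36*H))
-2492/(111*18) + W(-23, u(4))/968 = -2492/(111*18) + ((-1 - 65*(-23) - 65*(-2) + 36*(-23)² + 36*(-23)*(-2))/(-65 + 36*(-23)))/968 = -2492/1998 + ((-1 + 1495 + 130 + 36*529 + 1656)/(-65 - 828))*(1/968) = -2492*1/1998 + ((-1 + 1495 + 130 + 19044 + 1656)/(-893))*(1/968) = -1246/999 - 1/893*22324*(1/968) = -1246/999 - 22324/893*1/968 = -1246/999 - 5581/216106 = -274843495/215889894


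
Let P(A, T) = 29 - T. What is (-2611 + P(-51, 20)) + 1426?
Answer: -1176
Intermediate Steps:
(-2611 + P(-51, 20)) + 1426 = (-2611 + (29 - 1*20)) + 1426 = (-2611 + (29 - 20)) + 1426 = (-2611 + 9) + 1426 = -2602 + 1426 = -1176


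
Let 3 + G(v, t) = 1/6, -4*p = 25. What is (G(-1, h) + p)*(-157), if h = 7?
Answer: 17113/12 ≈ 1426.1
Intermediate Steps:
p = -25/4 (p = -1/4*25 = -25/4 ≈ -6.2500)
G(v, t) = -17/6 (G(v, t) = -3 + 1/6 = -17/6)
(G(-1, h) + p)*(-157) = (-17/6 - 25/4)*(-157) = -109/12*(-157) = 17113/12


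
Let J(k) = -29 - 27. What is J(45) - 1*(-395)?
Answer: 339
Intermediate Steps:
J(k) = -56
J(45) - 1*(-395) = -56 - 1*(-395) = -56 + 395 = 339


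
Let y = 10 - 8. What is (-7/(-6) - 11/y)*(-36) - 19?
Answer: 137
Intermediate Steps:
y = 2
(-7/(-6) - 11/y)*(-36) - 19 = (-7/(-6) - 11/2)*(-36) - 19 = (-7*(-⅙) - 11*½)*(-36) - 19 = (7/6 - 11/2)*(-36) - 19 = -13/3*(-36) - 19 = 156 - 19 = 137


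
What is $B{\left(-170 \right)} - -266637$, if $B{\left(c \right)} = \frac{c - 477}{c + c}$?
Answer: $\frac{90657227}{340} \approx 2.6664 \cdot 10^{5}$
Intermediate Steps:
$B{\left(c \right)} = \frac{-477 + c}{2 c}$
$B{\left(-170 \right)} - -266637 = \frac{-477 - 170}{2 \left(-170\right)} - -266637 = \frac{1}{2} \left(- \frac{1}{170}\right) \left(-647\right) + 266637 = \frac{647}{340} + 266637 = \frac{90657227}{340}$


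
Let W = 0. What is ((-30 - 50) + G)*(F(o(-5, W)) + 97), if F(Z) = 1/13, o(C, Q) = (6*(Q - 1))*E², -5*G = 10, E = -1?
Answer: -103484/13 ≈ -7960.3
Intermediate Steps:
G = -2 (G = -⅕*10 = -2)
o(C, Q) = -6 + 6*Q (o(C, Q) = (6*(Q - 1))*(-1)² = (6*(-1 + Q))*1 = (-6 + 6*Q)*1 = -6 + 6*Q)
F(Z) = 1/13
((-30 - 50) + G)*(F(o(-5, W)) + 97) = ((-30 - 50) - 2)*(1/13 + 97) = (-80 - 2)*(1262/13) = -82*1262/13 = -103484/13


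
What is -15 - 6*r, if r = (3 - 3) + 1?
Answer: -21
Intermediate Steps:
r = 1 (r = 0 + 1 = 1)
-15 - 6*r = -15 - 6*1 = -15 - 6 = -21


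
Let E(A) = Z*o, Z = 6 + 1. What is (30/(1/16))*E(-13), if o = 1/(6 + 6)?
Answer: 280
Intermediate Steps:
Z = 7
o = 1/12 ≈ 0.083333
E(A) = 7/12 (E(A) = 7*(1/12) = 7/12)
(30/(1/16))*E(-13) = (30/(1/16))*(7/12) = (30*16)*(7/12) = 480*(7/12) = 280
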